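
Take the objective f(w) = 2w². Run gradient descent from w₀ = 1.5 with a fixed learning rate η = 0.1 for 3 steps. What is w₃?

f′(w) = 4w
w₁ = 1.5 − 0.1·6 = 0.9
w₂ = 0.9 − 0.1·3.6 = 0.54
w₃ = 0.54 − 0.1·2.16 = 0.324

0.324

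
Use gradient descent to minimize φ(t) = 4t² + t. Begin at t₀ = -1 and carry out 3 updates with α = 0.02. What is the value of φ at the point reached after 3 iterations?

φ′(t) = 8t + 1
t₁ = -1 − 0.02·(-7) = -0.86
t₂ = -0.86 − 0.02·(-5.88) = -0.7424
t₃ = -0.7424 − 0.02·(-4.9392) = -0.643616
φ(-0.643616) = 1.013350221824

1.013350221824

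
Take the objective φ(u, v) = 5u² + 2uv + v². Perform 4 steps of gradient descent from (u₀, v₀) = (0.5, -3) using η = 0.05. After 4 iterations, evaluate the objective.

3.72587072

∇φ = (10u + 2v, 2u + 2v)
Step 1: at (0.5, -3), ∇φ = (-1, -5) → (0.5, -3) − 0.05·(-1, -5) = (0.55, -2.75)
Step 2: at (0.55, -2.75), ∇φ = (0, -4.4) → (0.55, -2.75) − 0.05·(0, -4.4) = (0.55, -2.53)
Step 3: at (0.55, -2.53), ∇φ = (0.44, -3.96) → (0.55, -2.53) − 0.05·(0.44, -3.96) = (0.528, -2.332)
Step 4: at (0.528, -2.332), ∇φ = (0.616, -3.608) → (0.528, -2.332) − 0.05·(0.616, -3.608) = (0.4972, -2.1516)
φ(0.4972, -2.1516) = 3.72587072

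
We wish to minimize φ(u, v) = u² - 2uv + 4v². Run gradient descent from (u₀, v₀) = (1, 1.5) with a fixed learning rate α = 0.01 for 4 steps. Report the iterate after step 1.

(1.01, 1.4)

∇φ = (2u - 2v, -2u + 8v)
Step 1: at (1, 1.5), ∇φ = (-1, 10) → (1, 1.5) − 0.01·(-1, 10) = (1.01, 1.4)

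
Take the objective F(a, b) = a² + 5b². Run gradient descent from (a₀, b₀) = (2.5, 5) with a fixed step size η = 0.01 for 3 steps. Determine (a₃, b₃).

∇F = (2a, 10b)
Step 1: at (2.5, 5), ∇F = (5, 50) → (2.5, 5) − 0.01·(5, 50) = (2.45, 4.5)
Step 2: at (2.45, 4.5), ∇F = (4.9, 45) → (2.45, 4.5) − 0.01·(4.9, 45) = (2.401, 4.05)
Step 3: at (2.401, 4.05), ∇F = (4.802, 40.5) → (2.401, 4.05) − 0.01·(4.802, 40.5) = (2.35298, 3.645)

(2.35298, 3.645)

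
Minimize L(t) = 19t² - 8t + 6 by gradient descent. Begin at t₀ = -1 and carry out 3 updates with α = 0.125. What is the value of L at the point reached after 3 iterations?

77431.666748046875

L′(t) = 38t - 8
Step 1: L′(-1) = -46; t₁ = -1 − 0.125·(-46) = 4.75
Step 2: L′(4.75) = 172.5; t₂ = 4.75 − 0.125·172.5 = -16.8125
Step 3: L′(-16.8125) = -646.875; t₃ = -16.8125 − 0.125·(-646.875) = 64.046875
L(64.046875) = 77431.666748046875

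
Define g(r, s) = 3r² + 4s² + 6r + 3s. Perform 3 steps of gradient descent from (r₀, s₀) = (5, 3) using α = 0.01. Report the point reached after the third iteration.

∇g = (6r + 6, 8s + 3)
Step 1: at (5, 3), ∇g = (36, 27) → (5, 3) − 0.01·(36, 27) = (4.64, 2.73)
Step 2: at (4.64, 2.73), ∇g = (33.84, 24.84) → (4.64, 2.73) − 0.01·(33.84, 24.84) = (4.3016, 2.4816)
Step 3: at (4.3016, 2.4816), ∇g = (31.8096, 22.8528) → (4.3016, 2.4816) − 0.01·(31.8096, 22.8528) = (3.983504, 2.253072)

(3.983504, 2.253072)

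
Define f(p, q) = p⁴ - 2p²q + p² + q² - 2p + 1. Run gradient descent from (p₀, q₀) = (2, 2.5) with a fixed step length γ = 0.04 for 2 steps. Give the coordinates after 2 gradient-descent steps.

∇f = (4p³ - 4pq + 2p - 2, -2p² + 2q)
Step 1: at (2, 2.5), ∇f = (14, -3) → (2, 2.5) − 0.04·(14, -3) = (1.44, 2.62)
Step 2: at (1.44, 2.62), ∇f = (-2.267264, 1.0928) → (1.44, 2.62) − 0.04·(-2.267264, 1.0928) = (1.53069056, 2.576288)

(1.53069056, 2.576288)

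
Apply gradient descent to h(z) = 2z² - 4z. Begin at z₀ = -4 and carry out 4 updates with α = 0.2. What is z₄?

0.992

h′(z) = 4z - 4
Step 1: h′(-4) = -20; z₁ = -4 − 0.2·(-20) = 0
Step 2: h′(0) = -4; z₂ = 0 − 0.2·(-4) = 0.8
Step 3: h′(0.8) = -0.8; z₃ = 0.8 − 0.2·(-0.8) = 0.96
Step 4: h′(0.96) = -0.16; z₄ = 0.96 − 0.2·(-0.16) = 0.992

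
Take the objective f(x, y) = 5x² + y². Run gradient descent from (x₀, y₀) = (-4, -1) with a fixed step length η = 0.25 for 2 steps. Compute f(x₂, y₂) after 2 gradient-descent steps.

405.0625

∇f = (10x, 2y)
Step 1: at (-4, -1), ∇f = (-40, -2) → (-4, -1) − 0.25·(-40, -2) = (6, -0.5)
Step 2: at (6, -0.5), ∇f = (60, -1) → (6, -0.5) − 0.25·(60, -1) = (-9, -0.25)
f(-9, -0.25) = 405.0625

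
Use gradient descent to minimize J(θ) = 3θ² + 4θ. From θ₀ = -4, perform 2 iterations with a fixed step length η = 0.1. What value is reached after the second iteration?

J′(θ) = 6θ + 4
θ₁ = -4 − 0.1·(-20) = -2
θ₂ = -2 − 0.1·(-8) = -1.2

-1.2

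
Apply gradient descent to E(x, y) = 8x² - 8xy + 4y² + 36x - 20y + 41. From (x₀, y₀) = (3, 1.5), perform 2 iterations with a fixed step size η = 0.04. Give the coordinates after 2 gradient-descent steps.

∇E = (16x - 8y + 36, -8x + 8y - 20)
Step 1: at (3, 1.5), ∇E = (72, -32) → (3, 1.5) − 0.04·(72, -32) = (0.12, 2.78)
Step 2: at (0.12, 2.78), ∇E = (15.68, 1.28) → (0.12, 2.78) − 0.04·(15.68, 1.28) = (-0.5072, 2.7288)

(-0.5072, 2.7288)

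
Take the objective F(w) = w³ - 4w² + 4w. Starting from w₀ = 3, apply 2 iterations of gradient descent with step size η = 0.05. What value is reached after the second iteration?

2.456625

F′(w) = 3w² - 8w + 4
Step 1: F′(3) = 7; w₁ = 3 − 0.05·7 = 2.65
Step 2: F′(2.65) = 3.8675; w₂ = 2.65 − 0.05·3.8675 = 2.456625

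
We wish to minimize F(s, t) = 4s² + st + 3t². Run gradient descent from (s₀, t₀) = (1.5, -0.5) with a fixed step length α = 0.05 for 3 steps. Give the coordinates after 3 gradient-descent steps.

∇F = (8s + t, s + 6t)
(s₁, t₁) = (1.5, -0.5) − 0.05·(11.5, -1.5) = (0.925, -0.425)
(s₂, t₂) = (0.925, -0.425) − 0.05·(6.975, -1.625) = (0.57625, -0.34375)
(s₃, t₃) = (0.57625, -0.34375) − 0.05·(4.26625, -1.48625) = (0.3629375, -0.2694375)

(0.3629375, -0.2694375)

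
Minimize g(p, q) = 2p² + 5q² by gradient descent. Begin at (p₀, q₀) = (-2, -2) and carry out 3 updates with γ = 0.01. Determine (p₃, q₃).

(-1.769472, -1.458)

∇g = (4p, 10q)
Step 1: at (-2, -2), ∇g = (-8, -20) → (-2, -2) − 0.01·(-8, -20) = (-1.92, -1.8)
Step 2: at (-1.92, -1.8), ∇g = (-7.68, -18) → (-1.92, -1.8) − 0.01·(-7.68, -18) = (-1.8432, -1.62)
Step 3: at (-1.8432, -1.62), ∇g = (-7.3728, -16.2) → (-1.8432, -1.62) − 0.01·(-7.3728, -16.2) = (-1.769472, -1.458)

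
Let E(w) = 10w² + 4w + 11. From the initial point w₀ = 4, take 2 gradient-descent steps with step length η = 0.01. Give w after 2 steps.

2.488

E′(w) = 20w + 4
w₁ = 4 − 0.01·84 = 3.16
w₂ = 3.16 − 0.01·67.2 = 2.488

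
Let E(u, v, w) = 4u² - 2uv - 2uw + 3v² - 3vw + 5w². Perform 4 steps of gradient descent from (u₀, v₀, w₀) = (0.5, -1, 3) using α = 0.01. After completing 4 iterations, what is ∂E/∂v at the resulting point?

∇E = (8u - 2v - 2w, -2u + 6v - 3w, -2u - 3v + 10w)
Step 1: at (0.5, -1, 3), ∇E = (0, -16, 32) → (0.5, -1, 3) − 0.01·(0, -16, 32) = (0.5, -0.84, 2.68)
Step 2: at (0.5, -0.84, 2.68), ∇E = (0.32, -14.08, 28.32) → (0.5, -0.84, 2.68) − 0.01·(0.32, -14.08, 28.32) = (0.4968, -0.6992, 2.3968)
Step 3: at (0.4968, -0.6992, 2.3968), ∇E = (0.5792, -12.3792, 25.072) → (0.4968, -0.6992, 2.3968) − 0.01·(0.5792, -12.3792, 25.072) = (0.491008, -0.575408, 2.14608)
Step 4: at (0.491008, -0.575408, 2.14608), ∇E = (0.78672, -10.872704, 22.205008) → (0.491008, -0.575408, 2.14608) − 0.01·(0.78672, -10.872704, 22.205008) = (0.4831408, -0.46668096, 1.92402992)
∂E/∂v at (0.4831408, -0.46668096, 1.92402992) = -9.53845712

-9.53845712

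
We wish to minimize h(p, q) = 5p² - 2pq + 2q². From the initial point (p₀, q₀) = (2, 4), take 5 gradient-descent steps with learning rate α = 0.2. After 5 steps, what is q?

0.40192

∇h = (10p - 2q, -2p + 4q)
Step 1: at (2, 4), ∇h = (12, 12) → (2, 4) − 0.2·(12, 12) = (-0.4, 1.6)
Step 2: at (-0.4, 1.6), ∇h = (-7.2, 7.2) → (-0.4, 1.6) − 0.2·(-7.2, 7.2) = (1.04, 0.16)
Step 3: at (1.04, 0.16), ∇h = (10.08, -1.44) → (1.04, 0.16) − 0.2·(10.08, -1.44) = (-0.976, 0.448)
Step 4: at (-0.976, 0.448), ∇h = (-10.656, 3.744) → (-0.976, 0.448) − 0.2·(-10.656, 3.744) = (1.1552, -0.3008)
Step 5: at (1.1552, -0.3008), ∇h = (12.1536, -3.5136) → (1.1552, -0.3008) − 0.2·(12.1536, -3.5136) = (-1.27552, 0.40192)
q = 0.40192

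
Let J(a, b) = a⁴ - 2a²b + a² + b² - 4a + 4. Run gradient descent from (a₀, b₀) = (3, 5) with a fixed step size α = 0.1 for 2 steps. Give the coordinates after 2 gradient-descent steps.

(-2.64, 5.44)

∇J = (4a³ - 4ab + 2a - 4, -2a² + 2b)
(a₁, b₁) = (3, 5) − 0.1·(50, -8) = (-2, 5.8)
(a₂, b₂) = (-2, 5.8) − 0.1·(6.4, 3.6) = (-2.64, 5.44)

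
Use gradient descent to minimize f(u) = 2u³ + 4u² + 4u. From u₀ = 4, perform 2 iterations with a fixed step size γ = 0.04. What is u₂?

-1.423616

f′(u) = 6u² + 8u + 4
Step 1: f′(4) = 132; u₁ = 4 − 0.04·132 = -1.28
Step 2: f′(-1.28) = 3.5904; u₂ = -1.28 − 0.04·3.5904 = -1.423616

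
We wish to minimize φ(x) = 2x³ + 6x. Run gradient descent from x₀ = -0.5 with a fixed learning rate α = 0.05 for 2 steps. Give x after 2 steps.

φ′(x) = 6x² + 6
Step 1: φ′(-0.5) = 7.5; x₁ = -0.5 − 0.05·7.5 = -0.875
Step 2: φ′(-0.875) = 10.59375; x₂ = -0.875 − 0.05·10.59375 = -1.4046875

-1.4046875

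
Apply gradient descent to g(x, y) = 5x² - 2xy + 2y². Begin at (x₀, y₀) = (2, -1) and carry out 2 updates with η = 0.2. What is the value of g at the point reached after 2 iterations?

∇g = (10x - 2y, -2x + 4y)
Step 1: at (2, -1), ∇g = (22, -8) → (2, -1) − 0.2·(22, -8) = (-2.4, 0.6)
Step 2: at (-2.4, 0.6), ∇g = (-25.2, 7.2) → (-2.4, 0.6) − 0.2·(-25.2, 7.2) = (2.64, -0.84)
g(2.64, -0.84) = 40.6944

40.6944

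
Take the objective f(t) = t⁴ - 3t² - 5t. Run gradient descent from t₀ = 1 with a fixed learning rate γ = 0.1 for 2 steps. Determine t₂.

f′(t) = 4t³ - 6t - 5
Step 1: f′(1) = -7; t₁ = 1 − 0.1·(-7) = 1.7
Step 2: f′(1.7) = 4.452; t₂ = 1.7 − 0.1·4.452 = 1.2548

1.2548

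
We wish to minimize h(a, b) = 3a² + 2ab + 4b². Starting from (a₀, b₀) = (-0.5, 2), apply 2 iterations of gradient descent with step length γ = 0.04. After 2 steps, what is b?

∇h = (6a + 2b, 2a + 8b)
Step 1: at (-0.5, 2), ∇h = (1, 15) → (-0.5, 2) − 0.04·(1, 15) = (-0.54, 1.4)
Step 2: at (-0.54, 1.4), ∇h = (-0.44, 10.12) → (-0.54, 1.4) − 0.04·(-0.44, 10.12) = (-0.5224, 0.9952)
b = 0.9952

0.9952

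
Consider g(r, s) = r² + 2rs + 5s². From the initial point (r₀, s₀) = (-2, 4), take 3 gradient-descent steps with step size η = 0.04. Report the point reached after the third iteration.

∇g = (2r + 2s, 2r + 10s)
Step 1: at (-2, 4), ∇g = (4, 36) → (-2, 4) − 0.04·(4, 36) = (-2.16, 2.56)
Step 2: at (-2.16, 2.56), ∇g = (0.8, 21.28) → (-2.16, 2.56) − 0.04·(0.8, 21.28) = (-2.192, 1.7088)
Step 3: at (-2.192, 1.7088), ∇g = (-0.9664, 12.704) → (-2.192, 1.7088) − 0.04·(-0.9664, 12.704) = (-2.153344, 1.20064)

(-2.153344, 1.20064)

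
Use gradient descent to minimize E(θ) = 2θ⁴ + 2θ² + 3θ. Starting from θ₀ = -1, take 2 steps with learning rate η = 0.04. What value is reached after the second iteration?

-0.57371392

E′(θ) = 8θ³ + 4θ + 3
Step 1: E′(-1) = -9; θ₁ = -1 − 0.04·(-9) = -0.64
Step 2: E′(-0.64) = -1.657152; θ₂ = -0.64 − 0.04·(-1.657152) = -0.57371392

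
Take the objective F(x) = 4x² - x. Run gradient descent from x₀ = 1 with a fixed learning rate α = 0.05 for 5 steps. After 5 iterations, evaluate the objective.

-0.0439822336

F′(x) = 8x - 1
x₁ = 1 − 0.05·7 = 0.65
x₂ = 0.65 − 0.05·4.2 = 0.44
x₃ = 0.44 − 0.05·2.52 = 0.314
x₄ = 0.314 − 0.05·1.512 = 0.2384
x₅ = 0.2384 − 0.05·0.9072 = 0.19304
F(0.19304) = -0.0439822336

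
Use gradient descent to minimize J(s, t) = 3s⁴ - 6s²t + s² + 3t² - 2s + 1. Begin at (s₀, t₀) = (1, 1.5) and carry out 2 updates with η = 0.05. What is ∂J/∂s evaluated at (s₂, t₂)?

∇J = (12s³ - 12st + 2s - 2, -6s² + 6t)
(s₁, t₁) = (1, 1.5) − 0.05·(-6, 3) = (1.3, 1.35)
(s₂, t₂) = (1.3, 1.35) − 0.05·(5.904, -2.04) = (1.0048, 1.452)
∂J/∂s at (1.0048, 1.452) = -5.324404432896

-5.324404432896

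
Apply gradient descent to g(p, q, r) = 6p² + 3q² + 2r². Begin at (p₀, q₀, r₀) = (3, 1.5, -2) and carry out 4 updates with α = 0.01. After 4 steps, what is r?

∇g = (12p, 6q, 4r)
(p₁, q₁, r₁) = (3, 1.5, -2) − 0.01·(36, 9, -8) = (2.64, 1.41, -1.92)
(p₂, q₂, r₂) = (2.64, 1.41, -1.92) − 0.01·(31.68, 8.46, -7.68) = (2.3232, 1.3254, -1.8432)
(p₃, q₃, r₃) = (2.3232, 1.3254, -1.8432) − 0.01·(27.8784, 7.9524, -7.3728) = (2.044416, 1.245876, -1.769472)
(p₄, q₄, r₄) = (2.044416, 1.245876, -1.769472) − 0.01·(24.532992, 7.475256, -7.077888) = (1.79908608, 1.17112344, -1.69869312)
r = -1.69869312

-1.69869312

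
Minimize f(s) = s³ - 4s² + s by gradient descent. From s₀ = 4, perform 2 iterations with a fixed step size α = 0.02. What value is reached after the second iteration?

f′(s) = 3s² - 8s + 1
s₁ = 4 − 0.02·17 = 3.66
s₂ = 3.66 − 0.02·11.9068 = 3.421864

3.421864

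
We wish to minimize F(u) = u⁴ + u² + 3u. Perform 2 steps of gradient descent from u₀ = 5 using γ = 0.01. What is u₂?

F′(u) = 4u³ + 2u + 3
Step 1: F′(5) = 513; u₁ = 5 − 0.01·513 = -0.13
Step 2: F′(-0.13) = 2.731212; u₂ = -0.13 − 0.01·2.731212 = -0.15731212

-0.15731212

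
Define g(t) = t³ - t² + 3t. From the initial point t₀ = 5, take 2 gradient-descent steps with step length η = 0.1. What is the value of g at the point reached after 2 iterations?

g′(t) = 3t² - 2t + 3
Step 1: g′(5) = 68; t₁ = 5 − 0.1·68 = -1.8
Step 2: g′(-1.8) = 16.32; t₂ = -1.8 − 0.1·16.32 = -3.432
g(-3.432) = -62.498861568

-62.498861568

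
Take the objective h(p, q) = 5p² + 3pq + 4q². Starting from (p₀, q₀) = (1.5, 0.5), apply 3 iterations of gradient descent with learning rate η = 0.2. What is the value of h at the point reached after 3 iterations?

∇h = (10p + 3q, 3p + 8q)
(p₁, q₁) = (1.5, 0.5) − 0.2·(16.5, 8.5) = (-1.8, -1.2)
(p₂, q₂) = (-1.8, -1.2) − 0.2·(-21.6, -15) = (2.52, 1.8)
(p₃, q₃) = (2.52, 1.8) − 0.2·(30.6, 21.96) = (-3.6, -2.592)
h(-3.6, -2.592) = 119.667456

119.667456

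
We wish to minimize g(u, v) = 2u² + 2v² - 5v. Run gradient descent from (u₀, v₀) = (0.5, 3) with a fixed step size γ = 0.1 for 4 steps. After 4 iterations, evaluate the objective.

-3.01372544

∇g = (4u, 4v - 5)
Step 1: at (0.5, 3), ∇g = (2, 7) → (0.5, 3) − 0.1·(2, 7) = (0.3, 2.3)
Step 2: at (0.3, 2.3), ∇g = (1.2, 4.2) → (0.3, 2.3) − 0.1·(1.2, 4.2) = (0.18, 1.88)
Step 3: at (0.18, 1.88), ∇g = (0.72, 2.52) → (0.18, 1.88) − 0.1·(0.72, 2.52) = (0.108, 1.628)
Step 4: at (0.108, 1.628), ∇g = (0.432, 1.512) → (0.108, 1.628) − 0.1·(0.432, 1.512) = (0.0648, 1.4768)
g(0.0648, 1.4768) = -3.01372544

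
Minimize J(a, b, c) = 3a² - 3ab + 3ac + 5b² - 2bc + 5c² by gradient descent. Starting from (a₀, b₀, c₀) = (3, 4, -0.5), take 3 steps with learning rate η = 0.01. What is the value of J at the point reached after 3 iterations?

∇J = (6a - 3b + 3c, -3a + 10b - 2c, 3a - 2b + 10c)
Step 1: at (3, 4, -0.5), ∇J = (4.5, 32, -4) → (3, 4, -0.5) − 0.01·(4.5, 32, -4) = (2.955, 3.68, -0.46)
Step 2: at (2.955, 3.68, -0.46), ∇J = (5.31, 28.855, -3.095) → (2.955, 3.68, -0.46) − 0.01·(5.31, 28.855, -3.095) = (2.9019, 3.39145, -0.42905)
Step 3: at (2.9019, 3.39145, -0.42905), ∇J = (5.9499, 26.0669, -2.3677) → (2.9019, 3.39145, -0.42905) − 0.01·(5.9499, 26.0669, -2.3677) = (2.842401, 3.130781, -0.405373)
J(2.842401, 3.130781, -0.405373) = 46.453080205217

46.453080205217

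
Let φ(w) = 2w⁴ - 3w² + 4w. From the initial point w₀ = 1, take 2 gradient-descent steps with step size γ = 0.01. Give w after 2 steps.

0.88995328

φ′(w) = 8w³ - 6w + 4
Step 1: φ′(1) = 6; w₁ = 1 − 0.01·6 = 0.94
Step 2: φ′(0.94) = 5.004672; w₂ = 0.94 − 0.01·5.004672 = 0.88995328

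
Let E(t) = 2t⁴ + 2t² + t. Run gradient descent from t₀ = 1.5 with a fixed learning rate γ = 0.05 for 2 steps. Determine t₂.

-0.2068

E′(t) = 8t³ + 4t + 1
Step 1: E′(1.5) = 34; t₁ = 1.5 − 0.05·34 = -0.2
Step 2: E′(-0.2) = 0.136; t₂ = -0.2 − 0.05·0.136 = -0.2068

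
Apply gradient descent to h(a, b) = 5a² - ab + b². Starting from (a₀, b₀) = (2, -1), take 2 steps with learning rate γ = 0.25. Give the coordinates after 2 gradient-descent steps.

(4.875, -0.8125)

∇h = (10a - b, -a + 2b)
Step 1: at (2, -1), ∇h = (21, -4) → (2, -1) − 0.25·(21, -4) = (-3.25, 0)
Step 2: at (-3.25, 0), ∇h = (-32.5, 3.25) → (-3.25, 0) − 0.25·(-32.5, 3.25) = (4.875, -0.8125)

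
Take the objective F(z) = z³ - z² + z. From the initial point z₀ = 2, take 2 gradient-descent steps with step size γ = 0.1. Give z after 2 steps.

0.857

F′(z) = 3z² - 2z + 1
Step 1: F′(2) = 9; z₁ = 2 − 0.1·9 = 1.1
Step 2: F′(1.1) = 2.43; z₂ = 1.1 − 0.1·2.43 = 0.857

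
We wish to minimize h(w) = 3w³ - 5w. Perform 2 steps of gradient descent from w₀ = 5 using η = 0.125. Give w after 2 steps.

h′(w) = 9w² - 5
Step 1: h′(5) = 220; w₁ = 5 − 0.125·220 = -22.5
Step 2: h′(-22.5) = 4551.25; w₂ = -22.5 − 0.125·4551.25 = -591.40625

-591.40625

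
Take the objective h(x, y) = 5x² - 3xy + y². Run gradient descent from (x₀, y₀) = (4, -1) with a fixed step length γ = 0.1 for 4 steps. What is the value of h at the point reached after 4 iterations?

0.02152429

∇h = (10x - 3y, -3x + 2y)
Step 1: at (4, -1), ∇h = (43, -14) → (4, -1) − 0.1·(43, -14) = (-0.3, 0.4)
Step 2: at (-0.3, 0.4), ∇h = (-4.2, 1.7) → (-0.3, 0.4) − 0.1·(-4.2, 1.7) = (0.12, 0.23)
Step 3: at (0.12, 0.23), ∇h = (0.51, 0.1) → (0.12, 0.23) − 0.1·(0.51, 0.1) = (0.069, 0.22)
Step 4: at (0.069, 0.22), ∇h = (0.03, 0.233) → (0.069, 0.22) − 0.1·(0.03, 0.233) = (0.066, 0.1967)
h(0.066, 0.1967) = 0.02152429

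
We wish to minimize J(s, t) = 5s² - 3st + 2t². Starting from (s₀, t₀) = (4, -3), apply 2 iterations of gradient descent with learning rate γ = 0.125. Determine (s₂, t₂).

(0.53125, -0.796875)

∇J = (10s - 3t, -3s + 4t)
Step 1: at (4, -3), ∇J = (49, -24) → (4, -3) − 0.125·(49, -24) = (-2.125, 0)
Step 2: at (-2.125, 0), ∇J = (-21.25, 6.375) → (-2.125, 0) − 0.125·(-21.25, 6.375) = (0.53125, -0.796875)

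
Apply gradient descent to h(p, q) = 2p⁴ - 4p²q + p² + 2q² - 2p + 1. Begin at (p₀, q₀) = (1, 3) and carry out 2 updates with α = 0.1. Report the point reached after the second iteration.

(-7.2048, 4.024)

∇h = (8p³ - 8pq + 2p - 2, -4p² + 4q)
Step 1: at (1, 3), ∇h = (-16, 8) → (1, 3) − 0.1·(-16, 8) = (2.6, 2.2)
Step 2: at (2.6, 2.2), ∇h = (98.048, -18.24) → (2.6, 2.2) − 0.1·(98.048, -18.24) = (-7.2048, 4.024)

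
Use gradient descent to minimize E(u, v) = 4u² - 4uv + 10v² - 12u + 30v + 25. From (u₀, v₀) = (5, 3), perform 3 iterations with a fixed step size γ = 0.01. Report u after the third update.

4.48096

∇E = (8u - 4v - 12, -4u + 20v + 30)
Step 1: at (5, 3), ∇E = (16, 70) → (5, 3) − 0.01·(16, 70) = (4.84, 2.3)
Step 2: at (4.84, 2.3), ∇E = (17.52, 56.64) → (4.84, 2.3) − 0.01·(17.52, 56.64) = (4.6648, 1.7336)
Step 3: at (4.6648, 1.7336), ∇E = (18.384, 46.0128) → (4.6648, 1.7336) − 0.01·(18.384, 46.0128) = (4.48096, 1.273472)
u = 4.48096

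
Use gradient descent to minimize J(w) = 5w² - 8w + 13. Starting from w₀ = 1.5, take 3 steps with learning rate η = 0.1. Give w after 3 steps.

J′(w) = 10w - 8
Step 1: J′(1.5) = 7; w₁ = 1.5 − 0.1·7 = 0.8
Step 2: J′(0.8) = 0; w₂ = 0.8 − 0.1·0 = 0.8
Step 3: J′(0.8) = 0; w₃ = 0.8 − 0.1·0 = 0.8

0.8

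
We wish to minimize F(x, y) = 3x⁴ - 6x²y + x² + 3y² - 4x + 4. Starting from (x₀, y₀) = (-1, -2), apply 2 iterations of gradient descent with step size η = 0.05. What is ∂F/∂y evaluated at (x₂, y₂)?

-3.11374296

∇F = (12x³ - 12xy + 2x - 4, -6x² + 6y)
Step 1: at (-1, -2), ∇F = (-42, -18) → (-1, -2) − 0.05·(-42, -18) = (1.1, -1.1)
Step 2: at (1.1, -1.1), ∇F = (28.692, -13.86) → (1.1, -1.1) − 0.05·(28.692, -13.86) = (-0.3346, -0.407)
∂F/∂y at (-0.3346, -0.407) = -3.11374296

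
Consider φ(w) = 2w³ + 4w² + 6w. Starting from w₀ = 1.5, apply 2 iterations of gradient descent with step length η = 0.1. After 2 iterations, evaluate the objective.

-22.78711684575

φ′(w) = 6w² + 8w + 6
Step 1: φ′(1.5) = 31.5; w₁ = 1.5 − 0.1·31.5 = -1.65
Step 2: φ′(-1.65) = 9.135; w₂ = -1.65 − 0.1·9.135 = -2.5635
φ(-2.5635) = -22.78711684575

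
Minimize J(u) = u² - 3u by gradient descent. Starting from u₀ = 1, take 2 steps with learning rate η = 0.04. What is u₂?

1.0768

J′(u) = 2u - 3
u₁ = 1 − 0.04·(-1) = 1.04
u₂ = 1.04 − 0.04·(-0.92) = 1.0768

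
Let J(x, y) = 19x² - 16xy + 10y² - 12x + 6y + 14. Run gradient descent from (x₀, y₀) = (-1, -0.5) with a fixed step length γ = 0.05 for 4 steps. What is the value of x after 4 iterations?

∇J = (38x - 16y - 12, -16x + 20y + 6)
Step 1: at (-1, -0.5), ∇J = (-42, 12) → (-1, -0.5) − 0.05·(-42, 12) = (1.1, -1.1)
Step 2: at (1.1, -1.1), ∇J = (47.4, -33.6) → (1.1, -1.1) − 0.05·(47.4, -33.6) = (-1.27, 0.58)
Step 3: at (-1.27, 0.58), ∇J = (-69.54, 37.92) → (-1.27, 0.58) − 0.05·(-69.54, 37.92) = (2.207, -1.316)
Step 4: at (2.207, -1.316), ∇J = (92.922, -55.632) → (2.207, -1.316) − 0.05·(92.922, -55.632) = (-2.4391, 1.4656)
x = -2.4391

-2.4391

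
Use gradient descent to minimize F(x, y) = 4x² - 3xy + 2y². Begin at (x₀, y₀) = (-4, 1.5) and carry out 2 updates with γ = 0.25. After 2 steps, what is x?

-7.375

∇F = (8x - 3y, -3x + 4y)
(x₁, y₁) = (-4, 1.5) − 0.25·(-36.5, 18) = (5.125, -3)
(x₂, y₂) = (5.125, -3) − 0.25·(50, -27.375) = (-7.375, 3.84375)
x = -7.375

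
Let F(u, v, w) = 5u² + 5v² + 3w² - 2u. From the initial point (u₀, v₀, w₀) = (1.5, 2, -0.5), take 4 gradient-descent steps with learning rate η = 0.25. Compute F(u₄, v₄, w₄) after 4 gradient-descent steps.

∇F = (10u - 2, 10v, 6w)
(u₁, v₁, w₁) = (1.5, 2, -0.5) − 0.25·(13, 20, -3) = (-1.75, -3, 0.25)
(u₂, v₂, w₂) = (-1.75, -3, 0.25) − 0.25·(-19.5, -30, 1.5) = (3.125, 4.5, -0.125)
(u₃, v₃, w₃) = (3.125, 4.5, -0.125) − 0.25·(29.25, 45, -0.75) = (-4.1875, -6.75, 0.0625)
(u₄, v₄, w₄) = (-4.1875, -6.75, 0.0625) − 0.25·(-43.875, -67.5, 0.375) = (6.78125, 10.125, -0.03125)
F(6.78125, 10.125, -0.03125) = 728.9453125

728.9453125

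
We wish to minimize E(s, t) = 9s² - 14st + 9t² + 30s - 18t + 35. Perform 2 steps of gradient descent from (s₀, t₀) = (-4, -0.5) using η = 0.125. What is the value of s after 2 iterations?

∇E = (18s - 14t + 30, -14s + 18t - 18)
(s₁, t₁) = (-4, -0.5) − 0.125·(-35, 29) = (0.375, -4.125)
(s₂, t₂) = (0.375, -4.125) − 0.125·(94.5, -97.5) = (-11.4375, 8.0625)
s = -11.4375

-11.4375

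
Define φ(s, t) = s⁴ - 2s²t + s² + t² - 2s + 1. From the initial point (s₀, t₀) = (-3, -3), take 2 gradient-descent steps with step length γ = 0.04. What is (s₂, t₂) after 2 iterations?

∇φ = (4s³ - 4st + 2s - 2, -2s² + 2t)
(s₁, t₁) = (-3, -3) − 0.04·(-152, -24) = (3.08, -2.04)
(s₂, t₂) = (3.08, -2.04) − 0.04·(146.165248, -23.0528) = (-2.76660992, -1.117888)

(-2.76660992, -1.117888)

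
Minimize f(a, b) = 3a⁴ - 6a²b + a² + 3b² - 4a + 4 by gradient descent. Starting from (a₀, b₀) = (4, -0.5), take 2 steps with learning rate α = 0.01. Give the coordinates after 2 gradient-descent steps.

∇f = (12a³ - 12ab + 2a - 4, -6a² + 6b)
Step 1: at (4, -0.5), ∇f = (796, -99) → (4, -0.5) − 0.01·(796, -99) = (-3.96, 0.49)
Step 2: at (-3.96, 0.49), ∇f = (-733.824832, -91.1496) → (-3.96, 0.49) − 0.01·(-733.824832, -91.1496) = (3.37824832, 1.401496)

(3.37824832, 1.401496)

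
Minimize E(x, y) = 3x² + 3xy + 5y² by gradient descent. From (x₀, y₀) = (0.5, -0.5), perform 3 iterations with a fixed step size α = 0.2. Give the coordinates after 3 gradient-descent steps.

(0.224, 0.416)

∇E = (6x + 3y, 3x + 10y)
Step 1: at (0.5, -0.5), ∇E = (1.5, -3.5) → (0.5, -0.5) − 0.2·(1.5, -3.5) = (0.2, 0.2)
Step 2: at (0.2, 0.2), ∇E = (1.8, 2.6) → (0.2, 0.2) − 0.2·(1.8, 2.6) = (-0.16, -0.32)
Step 3: at (-0.16, -0.32), ∇E = (-1.92, -3.68) → (-0.16, -0.32) − 0.2·(-1.92, -3.68) = (0.224, 0.416)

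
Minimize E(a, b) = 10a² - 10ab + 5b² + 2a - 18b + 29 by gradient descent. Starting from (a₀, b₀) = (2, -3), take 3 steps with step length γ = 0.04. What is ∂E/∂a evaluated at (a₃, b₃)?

-6.4

∇E = (20a - 10b + 2, -10a + 10b - 18)
Step 1: at (2, -3), ∇E = (72, -68) → (2, -3) − 0.04·(72, -68) = (-0.88, -0.28)
Step 2: at (-0.88, -0.28), ∇E = (-12.8, -12) → (-0.88, -0.28) − 0.04·(-12.8, -12) = (-0.368, 0.2)
Step 3: at (-0.368, 0.2), ∇E = (-7.36, -12.32) → (-0.368, 0.2) − 0.04·(-7.36, -12.32) = (-0.0736, 0.6928)
∂E/∂a at (-0.0736, 0.6928) = -6.4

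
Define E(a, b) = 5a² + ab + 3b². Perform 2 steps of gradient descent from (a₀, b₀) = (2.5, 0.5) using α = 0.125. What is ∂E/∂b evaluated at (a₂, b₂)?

∇E = (10a + b, a + 6b)
(a₁, b₁) = (2.5, 0.5) − 0.125·(25.5, 5.5) = (-0.6875, -0.1875)
(a₂, b₂) = (-0.6875, -0.1875) − 0.125·(-7.0625, -1.8125) = (0.1953125, 0.0390625)
∂E/∂b at (0.1953125, 0.0390625) = 0.4296875

0.4296875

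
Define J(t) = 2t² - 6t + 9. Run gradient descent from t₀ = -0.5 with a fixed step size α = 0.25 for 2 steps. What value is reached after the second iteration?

1.5

J′(t) = 4t - 6
t₁ = -0.5 − 0.25·(-8) = 1.5
t₂ = 1.5 − 0.25·0 = 1.5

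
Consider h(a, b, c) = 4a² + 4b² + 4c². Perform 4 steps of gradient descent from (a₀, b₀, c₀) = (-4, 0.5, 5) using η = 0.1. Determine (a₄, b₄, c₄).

∇h = (8a, 8b, 8c)
Step 1: at (-4, 0.5, 5), ∇h = (-32, 4, 40) → (-4, 0.5, 5) − 0.1·(-32, 4, 40) = (-0.8, 0.1, 1)
Step 2: at (-0.8, 0.1, 1), ∇h = (-6.4, 0.8, 8) → (-0.8, 0.1, 1) − 0.1·(-6.4, 0.8, 8) = (-0.16, 0.02, 0.2)
Step 3: at (-0.16, 0.02, 0.2), ∇h = (-1.28, 0.16, 1.6) → (-0.16, 0.02, 0.2) − 0.1·(-1.28, 0.16, 1.6) = (-0.032, 0.004, 0.04)
Step 4: at (-0.032, 0.004, 0.04), ∇h = (-0.256, 0.032, 0.32) → (-0.032, 0.004, 0.04) − 0.1·(-0.256, 0.032, 0.32) = (-0.0064, 0.0008, 0.008)

(-0.0064, 0.0008, 0.008)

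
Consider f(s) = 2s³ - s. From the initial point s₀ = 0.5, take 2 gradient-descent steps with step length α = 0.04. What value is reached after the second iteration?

0.464704

f′(s) = 6s² - 1
Step 1: f′(0.5) = 0.5; s₁ = 0.5 − 0.04·0.5 = 0.48
Step 2: f′(0.48) = 0.3824; s₂ = 0.48 − 0.04·0.3824 = 0.464704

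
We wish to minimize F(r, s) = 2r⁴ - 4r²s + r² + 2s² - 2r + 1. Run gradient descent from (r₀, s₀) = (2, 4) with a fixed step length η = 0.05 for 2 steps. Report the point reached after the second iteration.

∇F = (8r³ - 8rs + 2r - 2, -4r² + 4s)
(r₁, s₁) = (2, 4) − 0.05·(2, 0) = (1.9, 4)
(r₂, s₂) = (1.9, 4) − 0.05·(-4.128, 1.56) = (2.1064, 3.922)

(2.1064, 3.922)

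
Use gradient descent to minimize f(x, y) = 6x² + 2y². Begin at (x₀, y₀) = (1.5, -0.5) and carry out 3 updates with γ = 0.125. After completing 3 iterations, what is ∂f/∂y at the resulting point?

∇f = (12x, 4y)
(x₁, y₁) = (1.5, -0.5) − 0.125·(18, -2) = (-0.75, -0.25)
(x₂, y₂) = (-0.75, -0.25) − 0.125·(-9, -1) = (0.375, -0.125)
(x₃, y₃) = (0.375, -0.125) − 0.125·(4.5, -0.5) = (-0.1875, -0.0625)
∂f/∂y at (-0.1875, -0.0625) = -0.25

-0.25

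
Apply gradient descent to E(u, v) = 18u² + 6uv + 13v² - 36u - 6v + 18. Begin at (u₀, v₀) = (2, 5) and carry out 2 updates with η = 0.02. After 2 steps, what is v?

1.1328

∇E = (36u + 6v - 36, 6u + 26v - 6)
Step 1: at (2, 5), ∇E = (66, 136) → (2, 5) − 0.02·(66, 136) = (0.68, 2.28)
Step 2: at (0.68, 2.28), ∇E = (2.16, 57.36) → (0.68, 2.28) − 0.02·(2.16, 57.36) = (0.6368, 1.1328)
v = 1.1328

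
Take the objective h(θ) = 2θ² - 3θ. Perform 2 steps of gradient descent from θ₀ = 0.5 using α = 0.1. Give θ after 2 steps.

0.66

h′(θ) = 4θ - 3
Step 1: h′(0.5) = -1; θ₁ = 0.5 − 0.1·(-1) = 0.6
Step 2: h′(0.6) = -0.6; θ₂ = 0.6 − 0.1·(-0.6) = 0.66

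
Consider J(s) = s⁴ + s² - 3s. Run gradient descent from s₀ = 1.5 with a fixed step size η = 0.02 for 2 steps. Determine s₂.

1.09193064

J′(s) = 4s³ + 2s - 3
Step 1: J′(1.5) = 13.5; s₁ = 1.5 − 0.02·13.5 = 1.23
Step 2: J′(1.23) = 6.903468; s₂ = 1.23 − 0.02·6.903468 = 1.09193064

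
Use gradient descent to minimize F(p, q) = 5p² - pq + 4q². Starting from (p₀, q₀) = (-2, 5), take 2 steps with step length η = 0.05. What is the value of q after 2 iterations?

1.7025

∇F = (10p - q, -p + 8q)
Step 1: at (-2, 5), ∇F = (-25, 42) → (-2, 5) − 0.05·(-25, 42) = (-0.75, 2.9)
Step 2: at (-0.75, 2.9), ∇F = (-10.4, 23.95) → (-0.75, 2.9) − 0.05·(-10.4, 23.95) = (-0.23, 1.7025)
q = 1.7025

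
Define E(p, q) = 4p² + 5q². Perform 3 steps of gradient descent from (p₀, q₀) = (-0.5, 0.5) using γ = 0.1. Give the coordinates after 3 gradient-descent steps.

∇E = (8p, 10q)
Step 1: at (-0.5, 0.5), ∇E = (-4, 5) → (-0.5, 0.5) − 0.1·(-4, 5) = (-0.1, 0)
Step 2: at (-0.1, 0), ∇E = (-0.8, 0) → (-0.1, 0) − 0.1·(-0.8, 0) = (-0.02, 0)
Step 3: at (-0.02, 0), ∇E = (-0.16, 0) → (-0.02, 0) − 0.1·(-0.16, 0) = (-0.004, 0)

(-0.004, 0)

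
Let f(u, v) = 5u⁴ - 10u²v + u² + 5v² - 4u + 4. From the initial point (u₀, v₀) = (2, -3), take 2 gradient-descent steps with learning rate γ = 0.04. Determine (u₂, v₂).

(616.1184, 33.736)

∇f = (20u³ - 20uv + 2u - 4, -10u² + 10v)
Step 1: at (2, -3), ∇f = (280, -70) → (2, -3) − 0.04·(280, -70) = (-9.2, -0.2)
Step 2: at (-9.2, -0.2), ∇f = (-15632.96, -848.4) → (-9.2, -0.2) − 0.04·(-15632.96, -848.4) = (616.1184, 33.736)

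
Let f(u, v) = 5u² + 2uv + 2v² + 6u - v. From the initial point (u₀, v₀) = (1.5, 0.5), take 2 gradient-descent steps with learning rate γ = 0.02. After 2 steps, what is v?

∇f = (10u + 2v + 6, 2u + 4v - 1)
Step 1: at (1.5, 0.5), ∇f = (22, 4) → (1.5, 0.5) − 0.02·(22, 4) = (1.06, 0.42)
Step 2: at (1.06, 0.42), ∇f = (17.44, 2.8) → (1.06, 0.42) − 0.02·(17.44, 2.8) = (0.7112, 0.364)
v = 0.364

0.364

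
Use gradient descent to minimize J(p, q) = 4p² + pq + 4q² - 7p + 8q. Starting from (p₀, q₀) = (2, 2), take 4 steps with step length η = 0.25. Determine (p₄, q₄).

(5.6953125, 4.23046875)

∇J = (8p + q - 7, p + 8q + 8)
(p₁, q₁) = (2, 2) − 0.25·(11, 26) = (-0.75, -4.5)
(p₂, q₂) = (-0.75, -4.5) − 0.25·(-17.5, -28.75) = (3.625, 2.6875)
(p₃, q₃) = (3.625, 2.6875) − 0.25·(24.6875, 33.125) = (-2.546875, -5.59375)
(p₄, q₄) = (-2.546875, -5.59375) − 0.25·(-32.96875, -39.296875) = (5.6953125, 4.23046875)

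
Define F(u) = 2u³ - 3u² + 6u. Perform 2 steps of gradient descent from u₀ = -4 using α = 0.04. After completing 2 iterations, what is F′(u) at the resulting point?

F′(u) = 6u² - 6u + 6
u₁ = -4 − 0.04·126 = -9.04
u₂ = -9.04 − 0.04·550.5696 = -31.062784
F′(u) at (-31.062784) = 5981.756002983936

5981.756002983936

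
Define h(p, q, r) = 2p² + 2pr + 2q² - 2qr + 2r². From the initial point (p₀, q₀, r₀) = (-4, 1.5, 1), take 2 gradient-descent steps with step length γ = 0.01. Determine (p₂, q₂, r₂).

(-3.727, 1.423, 1.1336)

∇h = (4p + 2r, 4q - 2r, 2p - 2q + 4r)
Step 1: at (-4, 1.5, 1), ∇h = (-14, 4, -7) → (-4, 1.5, 1) − 0.01·(-14, 4, -7) = (-3.86, 1.46, 1.07)
Step 2: at (-3.86, 1.46, 1.07), ∇h = (-13.3, 3.7, -6.36) → (-3.86, 1.46, 1.07) − 0.01·(-13.3, 3.7, -6.36) = (-3.727, 1.423, 1.1336)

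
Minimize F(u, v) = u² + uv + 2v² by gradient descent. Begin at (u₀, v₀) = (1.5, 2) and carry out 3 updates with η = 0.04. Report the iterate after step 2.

(1.1312, 1.3088)

∇F = (2u + v, u + 4v)
(u₁, v₁) = (1.5, 2) − 0.04·(5, 9.5) = (1.3, 1.62)
(u₂, v₂) = (1.3, 1.62) − 0.04·(4.22, 7.78) = (1.1312, 1.3088)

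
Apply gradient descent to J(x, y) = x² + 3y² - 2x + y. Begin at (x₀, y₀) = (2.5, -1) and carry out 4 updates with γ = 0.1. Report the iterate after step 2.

∇J = (2x - 2, 6y + 1)
Step 1: at (2.5, -1), ∇J = (3, -5) → (2.5, -1) − 0.1·(3, -5) = (2.2, -0.5)
Step 2: at (2.2, -0.5), ∇J = (2.4, -2) → (2.2, -0.5) − 0.1·(2.4, -2) = (1.96, -0.3)

(1.96, -0.3)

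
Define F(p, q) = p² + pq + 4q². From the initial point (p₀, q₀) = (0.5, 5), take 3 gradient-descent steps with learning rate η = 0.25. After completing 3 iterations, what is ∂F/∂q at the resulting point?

-45.515625

∇F = (2p + q, p + 8q)
Step 1: at (0.5, 5), ∇F = (6, 40.5) → (0.5, 5) − 0.25·(6, 40.5) = (-1, -5.125)
Step 2: at (-1, -5.125), ∇F = (-7.125, -42) → (-1, -5.125) − 0.25·(-7.125, -42) = (0.78125, 5.375)
Step 3: at (0.78125, 5.375), ∇F = (6.9375, 43.78125) → (0.78125, 5.375) − 0.25·(6.9375, 43.78125) = (-0.953125, -5.5703125)
∂F/∂q at (-0.953125, -5.5703125) = -45.515625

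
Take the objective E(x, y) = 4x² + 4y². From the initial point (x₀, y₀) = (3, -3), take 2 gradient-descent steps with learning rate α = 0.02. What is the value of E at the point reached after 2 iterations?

35.84673792

∇E = (8x, 8y)
(x₁, y₁) = (3, -3) − 0.02·(24, -24) = (2.52, -2.52)
(x₂, y₂) = (2.52, -2.52) − 0.02·(20.16, -20.16) = (2.1168, -2.1168)
E(2.1168, -2.1168) = 35.84673792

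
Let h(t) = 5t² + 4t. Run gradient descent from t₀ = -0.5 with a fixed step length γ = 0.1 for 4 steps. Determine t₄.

h′(t) = 10t + 4
t₁ = -0.5 − 0.1·(-1) = -0.4
t₂ = -0.4 − 0.1·0 = -0.4
t₃ = -0.4 − 0.1·0 = -0.4
t₄ = -0.4 − 0.1·0 = -0.4

-0.4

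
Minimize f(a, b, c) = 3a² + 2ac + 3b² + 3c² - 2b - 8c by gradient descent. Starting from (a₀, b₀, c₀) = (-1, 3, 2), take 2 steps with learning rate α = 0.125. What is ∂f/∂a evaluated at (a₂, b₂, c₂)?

-0.5

∇f = (6a + 2c, 6b - 2, 2a + 6c - 8)
(a₁, b₁, c₁) = (-1, 3, 2) − 0.125·(-2, 16, 2) = (-0.75, 1, 1.75)
(a₂, b₂, c₂) = (-0.75, 1, 1.75) − 0.125·(-1, 4, 1) = (-0.625, 0.5, 1.625)
∂f/∂a at (-0.625, 0.5, 1.625) = -0.5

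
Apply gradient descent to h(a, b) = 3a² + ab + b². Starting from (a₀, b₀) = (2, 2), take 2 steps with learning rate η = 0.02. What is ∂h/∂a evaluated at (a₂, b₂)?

∇h = (6a + b, a + 2b)
(a₁, b₁) = (2, 2) − 0.02·(14, 6) = (1.72, 1.88)
(a₂, b₂) = (1.72, 1.88) − 0.02·(12.2, 5.48) = (1.476, 1.7704)
∂h/∂a at (1.476, 1.7704) = 10.6264

10.6264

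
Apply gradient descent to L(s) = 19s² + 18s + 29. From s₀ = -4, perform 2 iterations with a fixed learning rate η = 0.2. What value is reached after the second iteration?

L′(s) = 38s + 18
s₁ = -4 − 0.2·(-134) = 22.8
s₂ = 22.8 − 0.2·884.4 = -154.08

-154.08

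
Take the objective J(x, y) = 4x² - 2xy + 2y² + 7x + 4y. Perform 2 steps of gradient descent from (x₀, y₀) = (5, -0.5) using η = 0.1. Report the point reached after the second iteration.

∇J = (8x - 2y + 7, -2x + 4y + 4)
(x₁, y₁) = (5, -0.5) − 0.1·(48, -8) = (0.2, 0.3)
(x₂, y₂) = (0.2, 0.3) − 0.1·(8, 4.8) = (-0.6, -0.18)

(-0.6, -0.18)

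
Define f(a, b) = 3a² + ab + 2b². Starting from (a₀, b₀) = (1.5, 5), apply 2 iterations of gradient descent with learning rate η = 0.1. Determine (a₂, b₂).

∇f = (6a + b, a + 4b)
(a₁, b₁) = (1.5, 5) − 0.1·(14, 21.5) = (0.1, 2.85)
(a₂, b₂) = (0.1, 2.85) − 0.1·(3.45, 11.5) = (-0.245, 1.7)

(-0.245, 1.7)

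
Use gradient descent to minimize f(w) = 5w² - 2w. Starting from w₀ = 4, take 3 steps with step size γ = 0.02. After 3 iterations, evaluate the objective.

f′(w) = 10w - 2
w₁ = 4 − 0.02·38 = 3.24
w₂ = 3.24 − 0.02·30.4 = 2.632
w₃ = 2.632 − 0.02·24.32 = 2.1456
f(2.1456) = 18.7267968

18.7267968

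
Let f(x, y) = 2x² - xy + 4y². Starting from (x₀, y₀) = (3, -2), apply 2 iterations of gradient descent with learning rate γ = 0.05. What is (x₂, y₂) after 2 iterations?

∇f = (4x - y, -x + 8y)
Step 1: at (3, -2), ∇f = (14, -19) → (3, -2) − 0.05·(14, -19) = (2.3, -1.05)
Step 2: at (2.3, -1.05), ∇f = (10.25, -10.7) → (2.3, -1.05) − 0.05·(10.25, -10.7) = (1.7875, -0.515)

(1.7875, -0.515)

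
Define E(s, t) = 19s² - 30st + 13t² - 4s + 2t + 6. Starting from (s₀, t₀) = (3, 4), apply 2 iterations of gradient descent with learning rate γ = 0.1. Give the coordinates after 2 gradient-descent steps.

∇E = (38s - 30t - 4, -30s + 26t + 2)
Step 1: at (3, 4), ∇E = (-10, 16) → (3, 4) − 0.1·(-10, 16) = (4, 2.4)
Step 2: at (4, 2.4), ∇E = (76, -55.6) → (4, 2.4) − 0.1·(76, -55.6) = (-3.6, 7.96)

(-3.6, 7.96)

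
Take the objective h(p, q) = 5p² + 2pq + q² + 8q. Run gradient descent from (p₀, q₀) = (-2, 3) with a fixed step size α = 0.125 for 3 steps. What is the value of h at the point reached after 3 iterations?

-4.609375

∇h = (10p + 2q, 2p + 2q + 8)
(p₁, q₁) = (-2, 3) − 0.125·(-14, 10) = (-0.25, 1.75)
(p₂, q₂) = (-0.25, 1.75) − 0.125·(1, 11) = (-0.375, 0.375)
(p₃, q₃) = (-0.375, 0.375) − 0.125·(-3, 8) = (0, -0.625)
h(0, -0.625) = -4.609375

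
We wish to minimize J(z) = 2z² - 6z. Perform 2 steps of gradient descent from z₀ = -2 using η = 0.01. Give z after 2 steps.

-1.7256

J′(z) = 4z - 6
Step 1: J′(-2) = -14; z₁ = -2 − 0.01·(-14) = -1.86
Step 2: J′(-1.86) = -13.44; z₂ = -1.86 − 0.01·(-13.44) = -1.7256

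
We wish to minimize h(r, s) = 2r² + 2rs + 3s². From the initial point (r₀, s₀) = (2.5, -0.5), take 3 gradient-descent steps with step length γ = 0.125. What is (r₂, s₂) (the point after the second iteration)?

(0.875, -0.53125)

∇h = (4r + 2s, 2r + 6s)
Step 1: at (2.5, -0.5), ∇h = (9, 2) → (2.5, -0.5) − 0.125·(9, 2) = (1.375, -0.75)
Step 2: at (1.375, -0.75), ∇h = (4, -1.75) → (1.375, -0.75) − 0.125·(4, -1.75) = (0.875, -0.53125)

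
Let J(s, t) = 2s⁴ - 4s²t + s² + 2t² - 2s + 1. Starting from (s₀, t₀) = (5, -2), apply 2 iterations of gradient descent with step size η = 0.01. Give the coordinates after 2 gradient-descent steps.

∇J = (8s³ - 8st + 2s - 2, -4s² + 4t)
Step 1: at (5, -2), ∇J = (1088, -108) → (5, -2) − 0.01·(1088, -108) = (-5.88, -0.92)
Step 2: at (-5.88, -0.92), ∇J = (-1683.416576, -141.9776) → (-5.88, -0.92) − 0.01·(-1683.416576, -141.9776) = (10.95416576, 0.499776)

(10.95416576, 0.499776)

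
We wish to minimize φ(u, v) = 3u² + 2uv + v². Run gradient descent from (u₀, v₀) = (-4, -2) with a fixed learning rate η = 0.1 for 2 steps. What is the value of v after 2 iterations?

-0.4

∇φ = (6u + 2v, 2u + 2v)
Step 1: at (-4, -2), ∇φ = (-28, -12) → (-4, -2) − 0.1·(-28, -12) = (-1.2, -0.8)
Step 2: at (-1.2, -0.8), ∇φ = (-8.8, -4) → (-1.2, -0.8) − 0.1·(-8.8, -4) = (-0.32, -0.4)
v = -0.4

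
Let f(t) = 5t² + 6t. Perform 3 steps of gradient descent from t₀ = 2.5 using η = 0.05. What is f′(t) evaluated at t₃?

f′(t) = 10t + 6
Step 1: f′(2.5) = 31; t₁ = 2.5 − 0.05·31 = 0.95
Step 2: f′(0.95) = 15.5; t₂ = 0.95 − 0.05·15.5 = 0.175
Step 3: f′(0.175) = 7.75; t₃ = 0.175 − 0.05·7.75 = -0.2125
f′(t) at (-0.2125) = 3.875

3.875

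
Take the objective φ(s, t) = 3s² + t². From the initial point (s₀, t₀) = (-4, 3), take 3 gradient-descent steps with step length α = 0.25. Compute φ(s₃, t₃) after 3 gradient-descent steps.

0.890625

∇φ = (6s, 2t)
Step 1: at (-4, 3), ∇φ = (-24, 6) → (-4, 3) − 0.25·(-24, 6) = (2, 1.5)
Step 2: at (2, 1.5), ∇φ = (12, 3) → (2, 1.5) − 0.25·(12, 3) = (-1, 0.75)
Step 3: at (-1, 0.75), ∇φ = (-6, 1.5) → (-1, 0.75) − 0.25·(-6, 1.5) = (0.5, 0.375)
φ(0.5, 0.375) = 0.890625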